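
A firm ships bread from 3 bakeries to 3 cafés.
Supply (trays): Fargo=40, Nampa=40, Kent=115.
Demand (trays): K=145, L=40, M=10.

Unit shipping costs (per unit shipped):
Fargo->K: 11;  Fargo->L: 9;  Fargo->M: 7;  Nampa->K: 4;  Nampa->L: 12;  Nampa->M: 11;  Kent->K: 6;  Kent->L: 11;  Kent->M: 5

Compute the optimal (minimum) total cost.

1200

One minimum-cost allocation:
  Fargo->L: 40 trays
  Nampa->K: 40 trays
  Kent->K: 105 trays
  Kent->M: 10 trays
Total cost = 1200.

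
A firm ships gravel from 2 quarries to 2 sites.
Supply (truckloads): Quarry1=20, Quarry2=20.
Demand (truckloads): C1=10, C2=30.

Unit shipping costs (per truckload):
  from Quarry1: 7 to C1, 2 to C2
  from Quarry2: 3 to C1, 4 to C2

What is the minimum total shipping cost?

110

Optimal allocation:
  Quarry1 to C2: 20 truckloads
  Quarry2 to C1: 10 truckloads
  Quarry2 to C2: 10 truckloads
Total cost = 110.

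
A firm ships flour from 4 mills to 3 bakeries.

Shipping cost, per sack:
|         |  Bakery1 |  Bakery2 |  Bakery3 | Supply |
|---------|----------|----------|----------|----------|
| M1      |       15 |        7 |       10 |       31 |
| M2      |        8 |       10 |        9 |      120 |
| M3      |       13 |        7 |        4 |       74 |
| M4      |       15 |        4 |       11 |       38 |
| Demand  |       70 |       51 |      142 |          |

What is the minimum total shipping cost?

1729

An optimal shipping plan:
  M1→Bakery2: 13 × 7 = 91
  M1→Bakery3: 18 × 10 = 180
  M2→Bakery1: 70 × 8 = 560
  M2→Bakery3: 50 × 9 = 450
  M3→Bakery3: 74 × 4 = 296
  M4→Bakery2: 38 × 4 = 152
Total = 91 + 180 + 560 + 450 + 296 + 152 = 1729.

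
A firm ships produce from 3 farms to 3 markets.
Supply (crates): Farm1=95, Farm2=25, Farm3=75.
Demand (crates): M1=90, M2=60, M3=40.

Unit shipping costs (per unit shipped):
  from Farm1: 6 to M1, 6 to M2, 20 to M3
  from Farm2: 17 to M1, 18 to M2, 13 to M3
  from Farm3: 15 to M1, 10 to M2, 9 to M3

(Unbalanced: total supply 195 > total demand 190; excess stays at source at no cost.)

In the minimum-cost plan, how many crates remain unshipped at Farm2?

5

An optimal plan:
  Farm1→M1: 90 crates
  Farm1→M2: 5 crates
  Farm2→M3: 20 crates
  Farm3→M2: 55 crates
  Farm3→M3: 20 crates
Total cost = 1560.
Farm2 ships 20 of its 25, leaving 5.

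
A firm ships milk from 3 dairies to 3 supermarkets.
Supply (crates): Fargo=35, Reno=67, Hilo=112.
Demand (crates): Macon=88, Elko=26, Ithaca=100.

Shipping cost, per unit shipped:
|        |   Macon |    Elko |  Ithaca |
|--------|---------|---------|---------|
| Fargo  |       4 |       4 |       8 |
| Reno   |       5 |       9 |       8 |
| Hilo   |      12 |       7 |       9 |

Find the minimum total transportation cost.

1459

One minimum-cost allocation:
  Fargo–Macon: 21 crates
  Fargo–Elko: 14 crates
  Reno–Macon: 67 crates
  Hilo–Elko: 12 crates
  Hilo–Ithaca: 100 crates
Total cost = 1459.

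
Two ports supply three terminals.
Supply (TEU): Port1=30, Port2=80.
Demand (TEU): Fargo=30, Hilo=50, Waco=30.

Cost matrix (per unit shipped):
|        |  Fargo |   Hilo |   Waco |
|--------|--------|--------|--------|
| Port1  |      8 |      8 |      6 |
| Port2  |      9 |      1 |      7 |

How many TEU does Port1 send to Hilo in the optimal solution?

Solving gives:
  Port1→Fargo: 30 × 8 = 240
  Port2→Hilo: 50 × 1 = 50
  Port2→Waco: 30 × 7 = 210
Total cost = 500.
The route Port1→Hilo is not used.

0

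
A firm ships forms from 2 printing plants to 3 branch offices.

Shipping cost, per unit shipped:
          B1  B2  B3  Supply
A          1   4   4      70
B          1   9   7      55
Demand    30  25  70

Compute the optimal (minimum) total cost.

One minimum-cost allocation:
  A to B2: 25 × 4 = 100
  A to B3: 45 × 4 = 180
  B to B1: 30 × 1 = 30
  B to B3: 25 × 7 = 175
Total = 100 + 180 + 30 + 175 = 485.
(Supply check: A ships 70; B ships 55.)

485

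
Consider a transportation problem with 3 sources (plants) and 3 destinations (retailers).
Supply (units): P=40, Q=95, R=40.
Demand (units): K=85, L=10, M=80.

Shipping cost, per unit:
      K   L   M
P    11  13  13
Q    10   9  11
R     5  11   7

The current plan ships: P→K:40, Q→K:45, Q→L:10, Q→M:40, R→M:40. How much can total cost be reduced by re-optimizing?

Current plan cost = 40·11 + 45·10 + 10·9 + 40·11 + 40·7 = 1700.
Optimal plan:
  P→K: 40 × 11 = 440
  Q→K: 5 × 10 = 50
  Q→L: 10 × 9 = 90
  Q→M: 80 × 11 = 880
  R→K: 40 × 5 = 200
Optimal cost = 1660.
Saving = 1700 − 1660 = 40.

40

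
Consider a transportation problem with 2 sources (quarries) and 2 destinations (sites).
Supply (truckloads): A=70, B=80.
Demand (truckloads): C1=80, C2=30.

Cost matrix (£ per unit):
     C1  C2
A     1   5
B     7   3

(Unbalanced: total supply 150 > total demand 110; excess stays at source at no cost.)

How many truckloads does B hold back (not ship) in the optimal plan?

Minimum-cost shipments:
  A to C1: 70 truckloads
  B to C1: 10 truckloads
  B to C2: 30 truckloads
Total cost = £230.
B ships 40 of its 80, leaving 40.

40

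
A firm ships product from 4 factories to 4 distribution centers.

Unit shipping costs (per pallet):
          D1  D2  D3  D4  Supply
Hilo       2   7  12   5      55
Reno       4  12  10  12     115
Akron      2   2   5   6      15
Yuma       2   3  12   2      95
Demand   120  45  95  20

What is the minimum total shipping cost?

Optimal allocation:
  Hilo->D1: 55 × 2 = 110
  Reno->D1: 35 × 4 = 140
  Reno->D3: 80 × 10 = 800
  Akron->D3: 15 × 5 = 75
  Yuma->D1: 30 × 2 = 60
  Yuma->D2: 45 × 3 = 135
  Yuma->D4: 20 × 2 = 40
Total = 110 + 140 + 800 + 75 + 60 + 135 + 40 = 1360.

1360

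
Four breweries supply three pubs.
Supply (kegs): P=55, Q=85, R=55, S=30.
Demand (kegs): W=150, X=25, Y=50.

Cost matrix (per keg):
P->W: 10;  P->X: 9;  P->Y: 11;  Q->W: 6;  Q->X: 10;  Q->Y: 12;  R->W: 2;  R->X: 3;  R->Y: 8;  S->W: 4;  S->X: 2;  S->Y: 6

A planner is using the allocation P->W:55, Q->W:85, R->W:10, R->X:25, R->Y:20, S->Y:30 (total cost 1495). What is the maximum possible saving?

205

Current plan cost = 55·10 + 85·6 + 10·2 + 25·3 + 20·8 + 30·6 = 1495.
Optimal plan:
  P–W: 5 kegs
  P–Y: 50 kegs
  Q–W: 85 kegs
  R–W: 55 kegs
  S–W: 5 kegs
  S–X: 25 kegs
Optimal cost = 1290.
Saving = 1495 − 1290 = 205.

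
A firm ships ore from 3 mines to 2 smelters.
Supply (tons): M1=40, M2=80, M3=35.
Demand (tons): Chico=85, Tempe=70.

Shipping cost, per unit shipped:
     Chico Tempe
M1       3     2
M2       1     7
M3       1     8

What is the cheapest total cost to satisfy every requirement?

A cheapest plan:
  M1–Tempe: 40 × 2 = 80
  M2–Chico: 50 × 1 = 50
  M2–Tempe: 30 × 7 = 210
  M3–Chico: 35 × 1 = 35
Total = 80 + 50 + 210 + 35 = 375.

375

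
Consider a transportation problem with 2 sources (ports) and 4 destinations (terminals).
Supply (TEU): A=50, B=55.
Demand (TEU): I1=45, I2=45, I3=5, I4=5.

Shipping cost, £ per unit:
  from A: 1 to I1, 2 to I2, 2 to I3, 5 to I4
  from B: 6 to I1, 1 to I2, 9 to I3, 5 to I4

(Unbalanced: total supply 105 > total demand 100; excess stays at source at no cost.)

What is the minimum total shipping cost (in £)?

An optimal shipping plan:
  A to I1: 45 × £1 = £45
  A to I3: 5 × £2 = £10
  B to I2: 45 × £1 = £45
  B to I4: 5 × £5 = £25
Total = 45 + 10 + 45 + 25 = £125.
(Supply check: A ships 50; B ships 50.)

125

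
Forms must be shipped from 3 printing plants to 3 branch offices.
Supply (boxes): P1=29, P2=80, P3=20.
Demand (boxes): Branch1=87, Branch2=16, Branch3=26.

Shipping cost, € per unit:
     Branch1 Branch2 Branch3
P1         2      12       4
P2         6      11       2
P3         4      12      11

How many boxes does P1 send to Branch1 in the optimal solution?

The minimum-cost plan:
  P1→Branch1: 29 × €2 = €58
  P2→Branch1: 38 × €6 = €228
  P2→Branch2: 16 × €11 = €176
  P2→Branch3: 26 × €2 = €52
  P3→Branch1: 20 × €4 = €80
Total cost = €594.
So P1→Branch1 carries 29 boxes.

29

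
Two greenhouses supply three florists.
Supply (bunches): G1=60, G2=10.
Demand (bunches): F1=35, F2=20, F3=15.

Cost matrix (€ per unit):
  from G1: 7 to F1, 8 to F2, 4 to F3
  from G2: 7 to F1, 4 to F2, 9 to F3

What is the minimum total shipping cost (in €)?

Optimal allocation:
  G1->F1: 35 × €7 = €245
  G1->F2: 10 × €8 = €80
  G1->F3: 15 × €4 = €60
  G2->F2: 10 × €4 = €40
Total = 245 + 80 + 60 + 40 = €425.
(Supply check: G1 ships 60; G2 ships 10.)

425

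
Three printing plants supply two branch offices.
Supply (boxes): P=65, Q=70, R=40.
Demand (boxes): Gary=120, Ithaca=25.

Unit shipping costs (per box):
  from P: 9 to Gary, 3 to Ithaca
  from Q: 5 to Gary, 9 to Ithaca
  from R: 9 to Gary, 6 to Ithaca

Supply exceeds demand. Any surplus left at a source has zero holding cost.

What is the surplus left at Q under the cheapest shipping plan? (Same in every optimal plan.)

Minimum-cost shipments:
  P to Gary: 10 × 9 = 90
  P to Ithaca: 25 × 3 = 75
  Q to Gary: 70 × 5 = 350
  R to Gary: 40 × 9 = 360
Total cost = 875.
Q ships 70 of its 70, leaving 0.

0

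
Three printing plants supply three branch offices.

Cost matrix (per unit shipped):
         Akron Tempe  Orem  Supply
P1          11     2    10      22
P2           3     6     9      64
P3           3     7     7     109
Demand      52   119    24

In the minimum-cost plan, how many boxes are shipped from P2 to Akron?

0

Optimal shipments:
  P1->Tempe: 22 × 2 = 44
  P2->Tempe: 64 × 6 = 384
  P3->Akron: 52 × 3 = 156
  P3->Tempe: 33 × 7 = 231
  P3->Orem: 24 × 7 = 168
Total cost = 983.
The route P2→Akron is not used.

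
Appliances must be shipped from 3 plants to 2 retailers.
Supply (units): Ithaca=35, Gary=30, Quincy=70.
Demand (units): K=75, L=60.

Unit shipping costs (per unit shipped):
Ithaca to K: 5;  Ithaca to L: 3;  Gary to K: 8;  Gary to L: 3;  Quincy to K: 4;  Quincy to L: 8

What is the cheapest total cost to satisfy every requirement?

485

An optimal shipping plan:
  Ithaca–K: 5 × 5 = 25
  Ithaca–L: 30 × 3 = 90
  Gary–L: 30 × 3 = 90
  Quincy–K: 70 × 4 = 280
Total = 25 + 90 + 90 + 280 = 485.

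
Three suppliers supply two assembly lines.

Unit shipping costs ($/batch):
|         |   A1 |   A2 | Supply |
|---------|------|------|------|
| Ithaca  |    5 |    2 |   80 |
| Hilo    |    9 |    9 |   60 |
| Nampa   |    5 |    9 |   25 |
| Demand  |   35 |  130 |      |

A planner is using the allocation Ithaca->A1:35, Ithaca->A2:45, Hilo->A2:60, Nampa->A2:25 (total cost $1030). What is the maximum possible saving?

Current plan cost = 35·5 + 45·2 + 60·9 + 25·9 = $1030.
Optimal plan:
  Ithaca->A2: 80 × $2 = $160
  Hilo->A1: 10 × $9 = $90
  Hilo->A2: 50 × $9 = $450
  Nampa->A1: 25 × $5 = $125
Optimal cost = $825.
Saving = 1030 − 825 = $205.

205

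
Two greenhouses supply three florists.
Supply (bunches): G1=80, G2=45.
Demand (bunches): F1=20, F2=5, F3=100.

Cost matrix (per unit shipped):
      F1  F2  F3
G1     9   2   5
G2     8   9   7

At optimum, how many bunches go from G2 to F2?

The minimum-cost plan:
  G1→F2: 5 bunches
  G1→F3: 75 bunches
  G2→F1: 20 bunches
  G2→F3: 25 bunches
Total cost = 720.
The route G2→F2 is not used.

0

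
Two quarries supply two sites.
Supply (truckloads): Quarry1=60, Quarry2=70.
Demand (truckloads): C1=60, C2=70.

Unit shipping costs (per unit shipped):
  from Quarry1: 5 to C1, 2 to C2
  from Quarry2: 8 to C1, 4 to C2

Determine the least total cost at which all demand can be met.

One minimum-cost allocation:
  Quarry1 to C1: 60 × 5 = 300
  Quarry2 to C2: 70 × 4 = 280
Total = 300 + 280 = 580.

580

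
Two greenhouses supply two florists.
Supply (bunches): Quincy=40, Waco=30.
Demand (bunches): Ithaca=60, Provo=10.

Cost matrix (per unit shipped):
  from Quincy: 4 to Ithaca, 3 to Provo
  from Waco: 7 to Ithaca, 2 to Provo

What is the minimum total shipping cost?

Optimal allocation:
  Quincy to Ithaca: 40 × 4 = 160
  Waco to Ithaca: 20 × 7 = 140
  Waco to Provo: 10 × 2 = 20
Total = 160 + 140 + 20 = 320.
(Supply check: Quincy ships 40; Waco ships 30.)

320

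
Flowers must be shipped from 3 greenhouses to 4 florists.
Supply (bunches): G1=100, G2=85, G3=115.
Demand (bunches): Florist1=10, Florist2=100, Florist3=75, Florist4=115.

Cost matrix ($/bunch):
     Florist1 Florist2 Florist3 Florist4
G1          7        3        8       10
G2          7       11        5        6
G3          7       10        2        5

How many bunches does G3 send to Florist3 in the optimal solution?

75

The minimum-cost plan:
  G1–Florist2: 100 × $3 = $300
  G2–Florist1: 10 × $7 = $70
  G2–Florist4: 75 × $6 = $450
  G3–Florist3: 75 × $2 = $150
  G3–Florist4: 40 × $5 = $200
Total cost = $1170.
So G3→Florist3 carries 75 bunches.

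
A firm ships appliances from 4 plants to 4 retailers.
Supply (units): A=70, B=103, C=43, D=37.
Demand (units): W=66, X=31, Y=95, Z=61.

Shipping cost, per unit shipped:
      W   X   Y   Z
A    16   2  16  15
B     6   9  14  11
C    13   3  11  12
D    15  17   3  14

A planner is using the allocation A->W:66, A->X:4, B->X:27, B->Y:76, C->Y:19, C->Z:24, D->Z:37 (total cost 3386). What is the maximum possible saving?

1337

Current plan cost = 66·16 + 4·2 + 27·9 + 76·14 + 19·11 + 24·12 + 37·14 = 3386.
Optimal plan:
  A to X: 31 × 2 = 62
  A to Y: 15 × 16 = 240
  A to Z: 24 × 15 = 360
  B to W: 66 × 6 = 396
  B to Z: 37 × 11 = 407
  C to Y: 43 × 11 = 473
  D to Y: 37 × 3 = 111
Optimal cost = 2049.
Saving = 3386 − 2049 = 1337.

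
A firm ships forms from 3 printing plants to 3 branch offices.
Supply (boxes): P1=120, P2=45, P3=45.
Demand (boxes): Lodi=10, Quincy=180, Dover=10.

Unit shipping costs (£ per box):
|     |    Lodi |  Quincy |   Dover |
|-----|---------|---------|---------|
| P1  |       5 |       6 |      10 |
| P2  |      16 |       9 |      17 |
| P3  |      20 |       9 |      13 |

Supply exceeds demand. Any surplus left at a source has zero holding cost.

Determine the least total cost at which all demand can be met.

1470

One minimum-cost allocation:
  P1 to Lodi: 10 × £5 = £50
  P1 to Quincy: 110 × £6 = £660
  P2 to Quincy: 45 × £9 = £405
  P3 to Quincy: 25 × £9 = £225
  P3 to Dover: 10 × £13 = £130
Total = 50 + 660 + 405 + 225 + 130 = £1470.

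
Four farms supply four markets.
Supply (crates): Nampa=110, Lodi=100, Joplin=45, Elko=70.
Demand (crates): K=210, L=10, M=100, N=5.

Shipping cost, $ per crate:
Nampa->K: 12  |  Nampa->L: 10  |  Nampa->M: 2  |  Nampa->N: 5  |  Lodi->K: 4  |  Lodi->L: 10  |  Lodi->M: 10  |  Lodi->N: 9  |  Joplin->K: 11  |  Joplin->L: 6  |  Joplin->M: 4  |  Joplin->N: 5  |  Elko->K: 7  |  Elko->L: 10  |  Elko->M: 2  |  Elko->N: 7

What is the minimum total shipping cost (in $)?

An optimal shipping plan:
  Nampa→K: 5 × $12 = $60
  Nampa→M: 100 × $2 = $200
  Nampa→N: 5 × $5 = $25
  Lodi→K: 100 × $4 = $400
  Joplin→K: 35 × $11 = $385
  Joplin→L: 10 × $6 = $60
  Elko→K: 70 × $7 = $490
Total = 60 + 200 + 25 + 400 + 385 + 60 + 490 = $1620.

1620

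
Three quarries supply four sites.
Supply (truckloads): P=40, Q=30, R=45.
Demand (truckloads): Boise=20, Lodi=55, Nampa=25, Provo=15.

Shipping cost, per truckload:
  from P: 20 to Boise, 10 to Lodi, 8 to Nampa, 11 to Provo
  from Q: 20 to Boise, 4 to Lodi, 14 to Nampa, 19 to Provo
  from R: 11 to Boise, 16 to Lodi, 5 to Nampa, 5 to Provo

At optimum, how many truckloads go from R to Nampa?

10

Solving gives:
  P→Lodi: 25 × 10 = 250
  P→Nampa: 15 × 8 = 120
  Q→Lodi: 30 × 4 = 120
  R→Boise: 20 × 11 = 220
  R→Nampa: 10 × 5 = 50
  R→Provo: 15 × 5 = 75
Total cost = 835.
So R→Nampa carries 10 truckloads.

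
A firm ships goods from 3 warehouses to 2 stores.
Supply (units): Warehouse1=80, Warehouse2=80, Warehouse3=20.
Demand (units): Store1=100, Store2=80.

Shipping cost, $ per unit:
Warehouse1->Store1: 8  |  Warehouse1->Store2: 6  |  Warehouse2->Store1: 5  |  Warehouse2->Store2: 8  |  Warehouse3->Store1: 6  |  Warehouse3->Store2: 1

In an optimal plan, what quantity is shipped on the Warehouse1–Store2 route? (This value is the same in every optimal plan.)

60

The minimum-cost plan:
  Warehouse1→Store1: 20 units
  Warehouse1→Store2: 60 units
  Warehouse2→Store1: 80 units
  Warehouse3→Store2: 20 units
Total cost = $940.
So Warehouse1→Store2 carries 60 units.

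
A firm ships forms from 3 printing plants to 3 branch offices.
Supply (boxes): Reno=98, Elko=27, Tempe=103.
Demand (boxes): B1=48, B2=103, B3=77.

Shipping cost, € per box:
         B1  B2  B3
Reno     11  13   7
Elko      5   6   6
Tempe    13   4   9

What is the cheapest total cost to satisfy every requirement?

An optimal shipping plan:
  Reno–B1: 21 × €11 = €231
  Reno–B3: 77 × €7 = €539
  Elko–B1: 27 × €5 = €135
  Tempe–B2: 103 × €4 = €412
Total = 231 + 539 + 135 + 412 = €1317.
(Supply check: Reno ships 98; Elko ships 27; Tempe ships 103.)

1317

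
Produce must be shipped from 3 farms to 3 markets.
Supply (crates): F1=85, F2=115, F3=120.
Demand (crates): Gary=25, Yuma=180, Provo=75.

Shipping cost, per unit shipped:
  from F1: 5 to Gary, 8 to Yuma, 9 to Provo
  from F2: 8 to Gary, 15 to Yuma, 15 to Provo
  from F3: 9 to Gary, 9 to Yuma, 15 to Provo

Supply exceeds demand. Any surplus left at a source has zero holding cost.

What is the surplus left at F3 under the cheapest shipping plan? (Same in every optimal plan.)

An optimal plan:
  F1 to Yuma: 60 crates
  F1 to Provo: 25 crates
  F2 to Gary: 25 crates
  F2 to Provo: 50 crates
  F3 to Yuma: 120 crates
Total cost = 2735.
F3 ships 120 of its 120, leaving 0.

0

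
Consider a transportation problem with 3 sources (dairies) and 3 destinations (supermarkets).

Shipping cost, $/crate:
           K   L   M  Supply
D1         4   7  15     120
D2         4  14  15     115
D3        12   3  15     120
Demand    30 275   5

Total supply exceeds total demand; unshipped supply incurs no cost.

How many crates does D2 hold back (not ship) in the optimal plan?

45

Minimum-cost shipments:
  D1->L: 120 × $7 = $840
  D2->K: 30 × $4 = $120
  D2->L: 35 × $14 = $490
  D2->M: 5 × $15 = $75
  D3->L: 120 × $3 = $360
Total cost = $1885.
D2 ships 70 of its 115, leaving 45.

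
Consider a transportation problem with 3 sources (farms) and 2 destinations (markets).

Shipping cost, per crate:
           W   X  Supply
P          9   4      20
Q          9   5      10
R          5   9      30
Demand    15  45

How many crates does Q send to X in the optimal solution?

Solving gives:
  P→X: 20 × 4 = 80
  Q→X: 10 × 5 = 50
  R→W: 15 × 5 = 75
  R→X: 15 × 9 = 135
Total cost = 340.
So Q→X carries 10 crates.

10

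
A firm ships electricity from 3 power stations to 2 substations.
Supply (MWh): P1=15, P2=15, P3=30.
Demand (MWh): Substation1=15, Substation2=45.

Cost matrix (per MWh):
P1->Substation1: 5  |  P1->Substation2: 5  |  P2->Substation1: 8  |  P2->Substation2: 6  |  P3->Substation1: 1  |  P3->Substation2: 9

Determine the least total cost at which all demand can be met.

315

One minimum-cost allocation:
  P1→Substation2: 15 × 5 = 75
  P2→Substation2: 15 × 6 = 90
  P3→Substation1: 15 × 1 = 15
  P3→Substation2: 15 × 9 = 135
Total = 75 + 90 + 15 + 135 = 315.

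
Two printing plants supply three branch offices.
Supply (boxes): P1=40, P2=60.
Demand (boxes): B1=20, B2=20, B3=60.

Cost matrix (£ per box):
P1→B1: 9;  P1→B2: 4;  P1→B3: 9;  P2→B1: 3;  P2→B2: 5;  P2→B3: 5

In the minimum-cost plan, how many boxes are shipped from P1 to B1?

Optimal shipments:
  P1–B2: 20 boxes
  P1–B3: 20 boxes
  P2–B1: 20 boxes
  P2–B3: 40 boxes
Total cost = £520.
The route P1→B1 is not used.

0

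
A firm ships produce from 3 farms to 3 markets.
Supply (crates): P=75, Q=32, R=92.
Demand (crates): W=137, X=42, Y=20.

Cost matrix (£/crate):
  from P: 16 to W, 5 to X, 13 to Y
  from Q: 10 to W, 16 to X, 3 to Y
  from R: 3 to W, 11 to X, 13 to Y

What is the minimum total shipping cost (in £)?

A cheapest plan:
  P to W: 33 × £16 = £528
  P to X: 42 × £5 = £210
  Q to W: 12 × £10 = £120
  Q to Y: 20 × £3 = £60
  R to W: 92 × £3 = £276
Total = 528 + 210 + 120 + 60 + 276 = £1194.
(Supply check: P ships 75; Q ships 32; R ships 92.)

1194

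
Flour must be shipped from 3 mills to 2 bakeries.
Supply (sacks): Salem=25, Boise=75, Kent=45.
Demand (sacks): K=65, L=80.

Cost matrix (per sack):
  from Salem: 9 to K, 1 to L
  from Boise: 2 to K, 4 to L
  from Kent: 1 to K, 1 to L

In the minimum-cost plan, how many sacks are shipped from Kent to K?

The minimum-cost plan:
  Salem to L: 25 × 1 = 25
  Boise to K: 65 × 2 = 130
  Boise to L: 10 × 4 = 40
  Kent to L: 45 × 1 = 45
Total cost = 240.
The route Kent→K is not used.

0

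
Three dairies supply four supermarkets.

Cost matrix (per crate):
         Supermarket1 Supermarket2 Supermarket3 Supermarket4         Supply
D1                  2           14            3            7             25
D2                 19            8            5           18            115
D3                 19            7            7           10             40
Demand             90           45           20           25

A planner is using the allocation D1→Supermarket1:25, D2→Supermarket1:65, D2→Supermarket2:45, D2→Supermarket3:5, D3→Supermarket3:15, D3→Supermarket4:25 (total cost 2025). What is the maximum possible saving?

45

Current plan cost = 25·2 + 65·19 + 45·8 + 5·5 + 15·7 + 25·10 = 2025.
Optimal plan:
  D1–Supermarket1: 25 crates
  D2–Supermarket1: 65 crates
  D2–Supermarket2: 30 crates
  D2–Supermarket3: 20 crates
  D3–Supermarket2: 15 crates
  D3–Supermarket4: 25 crates
Optimal cost = 1980.
Saving = 2025 − 1980 = 45.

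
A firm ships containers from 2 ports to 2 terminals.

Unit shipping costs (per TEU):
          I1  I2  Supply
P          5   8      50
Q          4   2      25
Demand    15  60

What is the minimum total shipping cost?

A cheapest plan:
  P→I1: 15 × 5 = 75
  P→I2: 35 × 8 = 280
  Q→I2: 25 × 2 = 50
Total = 75 + 280 + 50 = 405.
(Supply check: P ships 50; Q ships 25.)

405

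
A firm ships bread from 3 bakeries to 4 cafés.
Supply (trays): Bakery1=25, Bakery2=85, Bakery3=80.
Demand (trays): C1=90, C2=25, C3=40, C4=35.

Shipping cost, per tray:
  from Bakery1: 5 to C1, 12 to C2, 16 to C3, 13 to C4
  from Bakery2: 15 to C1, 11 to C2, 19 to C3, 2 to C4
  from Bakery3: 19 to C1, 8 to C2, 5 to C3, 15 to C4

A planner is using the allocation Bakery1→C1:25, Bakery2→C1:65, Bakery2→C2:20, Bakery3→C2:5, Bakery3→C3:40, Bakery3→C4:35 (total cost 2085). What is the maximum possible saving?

Current plan cost = 25·5 + 65·15 + 20·11 + 5·8 + 40·5 + 35·15 = 2085.
Optimal plan:
  Bakery1 to C1: 25 × 5 = 125
  Bakery2 to C1: 50 × 15 = 750
  Bakery2 to C4: 35 × 2 = 70
  Bakery3 to C1: 15 × 19 = 285
  Bakery3 to C2: 25 × 8 = 200
  Bakery3 to C3: 40 × 5 = 200
Optimal cost = 1630.
Saving = 2085 − 1630 = 455.

455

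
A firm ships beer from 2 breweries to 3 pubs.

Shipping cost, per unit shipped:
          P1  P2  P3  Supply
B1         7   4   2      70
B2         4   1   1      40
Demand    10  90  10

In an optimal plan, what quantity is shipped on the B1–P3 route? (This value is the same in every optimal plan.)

The minimum-cost plan:
  B1–P1: 10 kegs
  B1–P2: 50 kegs
  B1–P3: 10 kegs
  B2–P2: 40 kegs
Total cost = 330.
So B1→P3 carries 10 kegs.

10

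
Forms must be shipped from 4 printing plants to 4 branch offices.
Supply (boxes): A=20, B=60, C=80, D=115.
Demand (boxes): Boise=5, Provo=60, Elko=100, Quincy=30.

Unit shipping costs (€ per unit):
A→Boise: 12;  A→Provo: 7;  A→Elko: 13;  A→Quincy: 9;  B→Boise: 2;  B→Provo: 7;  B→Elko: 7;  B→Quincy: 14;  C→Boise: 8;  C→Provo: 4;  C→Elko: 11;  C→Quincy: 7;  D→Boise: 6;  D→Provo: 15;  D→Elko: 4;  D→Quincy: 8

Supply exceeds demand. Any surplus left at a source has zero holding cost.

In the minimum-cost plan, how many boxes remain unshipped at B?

An optimal plan:
  B->Boise: 5 × €2 = €10
  C->Provo: 60 × €4 = €240
  C->Quincy: 20 × €7 = €140
  D->Elko: 100 × €4 = €400
  D->Quincy: 10 × €8 = €80
Total cost = €870.
B ships 5 of its 60, leaving 55.

55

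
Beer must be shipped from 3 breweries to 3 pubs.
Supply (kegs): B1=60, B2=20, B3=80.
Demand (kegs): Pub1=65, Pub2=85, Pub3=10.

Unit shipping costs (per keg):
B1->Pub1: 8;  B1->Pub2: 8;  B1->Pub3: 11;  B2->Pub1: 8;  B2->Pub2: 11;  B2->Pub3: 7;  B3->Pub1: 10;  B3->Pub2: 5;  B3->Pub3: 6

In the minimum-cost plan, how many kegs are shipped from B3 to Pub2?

The minimum-cost plan:
  B1 to Pub1: 55 × 8 = 440
  B1 to Pub2: 5 × 8 = 40
  B2 to Pub1: 10 × 8 = 80
  B2 to Pub3: 10 × 7 = 70
  B3 to Pub2: 80 × 5 = 400
Total cost = 1030.
So B3→Pub2 carries 80 kegs.

80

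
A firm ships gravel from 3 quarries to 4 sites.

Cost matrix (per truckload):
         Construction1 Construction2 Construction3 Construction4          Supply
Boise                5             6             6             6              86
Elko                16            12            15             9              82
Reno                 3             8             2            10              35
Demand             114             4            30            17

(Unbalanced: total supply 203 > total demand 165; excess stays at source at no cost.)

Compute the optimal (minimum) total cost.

1074

An optimal shipping plan:
  Boise→Construction1: 86 × 5 = 430
  Elko→Construction1: 23 × 16 = 368
  Elko→Construction2: 4 × 12 = 48
  Elko→Construction4: 17 × 9 = 153
  Reno→Construction1: 5 × 3 = 15
  Reno→Construction3: 30 × 2 = 60
Total = 430 + 368 + 48 + 153 + 15 + 60 = 1074.
(Supply check: Boise ships 86; Elko ships 44; Reno ships 35.)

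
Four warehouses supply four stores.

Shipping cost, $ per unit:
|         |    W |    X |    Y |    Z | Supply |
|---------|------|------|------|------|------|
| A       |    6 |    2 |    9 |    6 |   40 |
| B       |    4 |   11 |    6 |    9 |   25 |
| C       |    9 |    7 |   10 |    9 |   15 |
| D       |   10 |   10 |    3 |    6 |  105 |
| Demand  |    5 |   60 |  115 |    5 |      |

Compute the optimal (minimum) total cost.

680

Optimal allocation:
  A→X: 40 × $2 = $80
  B→W: 5 × $4 = $20
  B→X: 5 × $11 = $55
  B→Y: 10 × $6 = $60
  B→Z: 5 × $9 = $45
  C→X: 15 × $7 = $105
  D→Y: 105 × $3 = $315
Total = 80 + 20 + 55 + 60 + 45 + 105 + 315 = $680.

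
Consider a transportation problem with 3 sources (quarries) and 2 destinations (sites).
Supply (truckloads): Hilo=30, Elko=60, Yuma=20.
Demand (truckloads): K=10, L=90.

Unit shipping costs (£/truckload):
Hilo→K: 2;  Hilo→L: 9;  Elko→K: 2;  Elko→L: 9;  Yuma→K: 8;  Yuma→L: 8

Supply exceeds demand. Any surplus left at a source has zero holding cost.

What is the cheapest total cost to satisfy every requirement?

810

One minimum-cost allocation:
  Hilo–L: 30 truckloads
  Elko–K: 10 truckloads
  Elko–L: 40 truckloads
  Yuma–L: 20 truckloads
Total cost = £810.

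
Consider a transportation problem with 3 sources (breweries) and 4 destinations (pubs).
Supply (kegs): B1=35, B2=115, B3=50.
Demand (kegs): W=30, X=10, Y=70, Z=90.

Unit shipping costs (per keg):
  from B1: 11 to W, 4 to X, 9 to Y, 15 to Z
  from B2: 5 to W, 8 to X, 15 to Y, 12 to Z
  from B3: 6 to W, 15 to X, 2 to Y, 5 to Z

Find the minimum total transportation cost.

A cheapest plan:
  B1 to X: 10 kegs
  B1 to Y: 25 kegs
  B2 to W: 30 kegs
  B2 to Z: 85 kegs
  B3 to Y: 45 kegs
  B3 to Z: 5 kegs
Total cost = 1550.
(Supply check: B1 ships 35; B2 ships 115; B3 ships 50.)

1550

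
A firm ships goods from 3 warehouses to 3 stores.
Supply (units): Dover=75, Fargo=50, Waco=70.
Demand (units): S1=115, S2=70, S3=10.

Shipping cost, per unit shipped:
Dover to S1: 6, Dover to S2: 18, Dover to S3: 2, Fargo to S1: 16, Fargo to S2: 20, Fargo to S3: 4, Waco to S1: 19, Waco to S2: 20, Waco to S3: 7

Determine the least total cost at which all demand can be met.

An optimal shipping plan:
  Dover–S1: 75 × 6 = 450
  Fargo–S1: 40 × 16 = 640
  Fargo–S3: 10 × 4 = 40
  Waco–S2: 70 × 20 = 1400
Total = 450 + 640 + 40 + 1400 = 2530.

2530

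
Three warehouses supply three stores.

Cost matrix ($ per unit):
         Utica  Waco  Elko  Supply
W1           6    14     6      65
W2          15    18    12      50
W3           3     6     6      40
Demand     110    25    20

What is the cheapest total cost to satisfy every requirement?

An optimal shipping plan:
  W1 to Utica: 65 × $6 = $390
  W2 to Utica: 30 × $15 = $450
  W2 to Elko: 20 × $12 = $240
  W3 to Utica: 15 × $3 = $45
  W3 to Waco: 25 × $6 = $150
Total = 390 + 450 + 240 + 45 + 150 = $1275.
(Supply check: W1 ships 65; W2 ships 50; W3 ships 40.)

1275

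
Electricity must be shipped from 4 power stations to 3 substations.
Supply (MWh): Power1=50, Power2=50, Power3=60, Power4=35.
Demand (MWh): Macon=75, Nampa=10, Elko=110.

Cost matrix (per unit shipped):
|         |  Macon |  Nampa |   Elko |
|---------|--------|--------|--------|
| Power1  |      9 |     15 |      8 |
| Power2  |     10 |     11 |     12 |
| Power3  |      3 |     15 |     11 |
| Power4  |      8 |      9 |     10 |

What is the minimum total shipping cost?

A cheapest plan:
  Power1→Elko: 50 × 8 = 400
  Power2→Elko: 50 × 12 = 600
  Power3→Macon: 60 × 3 = 180
  Power4→Macon: 15 × 8 = 120
  Power4→Nampa: 10 × 9 = 90
  Power4→Elko: 10 × 10 = 100
Total = 400 + 600 + 180 + 120 + 90 + 100 = 1490.

1490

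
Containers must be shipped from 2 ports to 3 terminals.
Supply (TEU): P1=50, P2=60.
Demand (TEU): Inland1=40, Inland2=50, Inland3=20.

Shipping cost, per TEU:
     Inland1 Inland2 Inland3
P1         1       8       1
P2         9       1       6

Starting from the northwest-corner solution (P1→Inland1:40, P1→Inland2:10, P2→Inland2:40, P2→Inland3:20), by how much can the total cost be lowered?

120

Current plan cost = 40·1 + 10·8 + 40·1 + 20·6 = 280.
Optimal plan:
  P1 to Inland1: 40 × 1 = 40
  P1 to Inland3: 10 × 1 = 10
  P2 to Inland2: 50 × 1 = 50
  P2 to Inland3: 10 × 6 = 60
Optimal cost = 160.
Saving = 280 − 160 = 120.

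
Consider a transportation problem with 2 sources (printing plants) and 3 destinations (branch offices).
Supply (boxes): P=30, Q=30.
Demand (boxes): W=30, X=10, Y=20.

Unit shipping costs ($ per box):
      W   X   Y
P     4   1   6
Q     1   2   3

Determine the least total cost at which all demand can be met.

One minimum-cost allocation:
  P->X: 10 × $1 = $10
  P->Y: 20 × $6 = $120
  Q->W: 30 × $1 = $30
Total = 10 + 120 + 30 = $160.

160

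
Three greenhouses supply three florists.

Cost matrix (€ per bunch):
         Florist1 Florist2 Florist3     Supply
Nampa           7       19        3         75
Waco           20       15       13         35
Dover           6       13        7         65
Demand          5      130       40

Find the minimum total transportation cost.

2095

One minimum-cost allocation:
  Nampa–Florist1: 5 × €7 = €35
  Nampa–Florist2: 30 × €19 = €570
  Nampa–Florist3: 40 × €3 = €120
  Waco–Florist2: 35 × €15 = €525
  Dover–Florist2: 65 × €13 = €845
Total = 35 + 570 + 120 + 525 + 845 = €2095.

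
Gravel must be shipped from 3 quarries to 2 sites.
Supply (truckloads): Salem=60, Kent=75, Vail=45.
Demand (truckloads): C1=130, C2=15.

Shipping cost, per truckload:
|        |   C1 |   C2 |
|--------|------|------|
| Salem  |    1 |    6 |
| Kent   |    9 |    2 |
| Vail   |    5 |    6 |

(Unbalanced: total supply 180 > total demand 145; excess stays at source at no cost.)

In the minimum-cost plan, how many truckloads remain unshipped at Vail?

0

Minimum-cost shipments:
  Salem to C1: 60 truckloads
  Kent to C1: 25 truckloads
  Kent to C2: 15 truckloads
  Vail to C1: 45 truckloads
Total cost = 540.
Vail ships 45 of its 45, leaving 0.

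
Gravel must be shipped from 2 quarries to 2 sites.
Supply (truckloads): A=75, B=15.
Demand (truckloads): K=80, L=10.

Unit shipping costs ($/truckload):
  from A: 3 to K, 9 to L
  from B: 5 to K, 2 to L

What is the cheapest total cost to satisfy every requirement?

Optimal allocation:
  A->K: 75 × $3 = $225
  B->K: 5 × $5 = $25
  B->L: 10 × $2 = $20
Total = 225 + 25 + 20 = $270.

270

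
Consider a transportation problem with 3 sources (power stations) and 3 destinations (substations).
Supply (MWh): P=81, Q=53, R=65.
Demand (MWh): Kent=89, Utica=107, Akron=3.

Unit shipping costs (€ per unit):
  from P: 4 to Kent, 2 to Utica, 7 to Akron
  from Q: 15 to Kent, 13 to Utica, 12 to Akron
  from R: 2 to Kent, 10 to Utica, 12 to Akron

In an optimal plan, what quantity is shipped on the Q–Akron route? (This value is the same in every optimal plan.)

Optimal shipments:
  P→Utica: 81 × €2 = €162
  Q→Kent: 24 × €15 = €360
  Q→Utica: 26 × €13 = €338
  Q→Akron: 3 × €12 = €36
  R→Kent: 65 × €2 = €130
Total cost = €1026.
So Q→Akron carries 3 MWh.

3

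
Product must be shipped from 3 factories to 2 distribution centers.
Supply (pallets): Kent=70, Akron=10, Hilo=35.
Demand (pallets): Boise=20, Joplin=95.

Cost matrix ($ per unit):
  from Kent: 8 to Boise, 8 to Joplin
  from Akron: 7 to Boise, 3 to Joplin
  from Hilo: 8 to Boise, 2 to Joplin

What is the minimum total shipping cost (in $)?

660

An optimal shipping plan:
  Kent->Boise: 20 pallets
  Kent->Joplin: 50 pallets
  Akron->Joplin: 10 pallets
  Hilo->Joplin: 35 pallets
Total cost = $660.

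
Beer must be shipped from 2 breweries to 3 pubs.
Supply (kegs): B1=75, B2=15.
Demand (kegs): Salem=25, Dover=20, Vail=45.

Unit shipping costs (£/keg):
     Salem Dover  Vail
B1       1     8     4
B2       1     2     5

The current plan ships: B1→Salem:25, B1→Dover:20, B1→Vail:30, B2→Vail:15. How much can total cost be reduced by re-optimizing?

Current plan cost = 25·1 + 20·8 + 30·4 + 15·5 = £380.
Optimal plan:
  B1->Salem: 25 × £1 = £25
  B1->Dover: 5 × £8 = £40
  B1->Vail: 45 × £4 = £180
  B2->Dover: 15 × £2 = £30
Optimal cost = £275.
Saving = 380 − 275 = £105.

105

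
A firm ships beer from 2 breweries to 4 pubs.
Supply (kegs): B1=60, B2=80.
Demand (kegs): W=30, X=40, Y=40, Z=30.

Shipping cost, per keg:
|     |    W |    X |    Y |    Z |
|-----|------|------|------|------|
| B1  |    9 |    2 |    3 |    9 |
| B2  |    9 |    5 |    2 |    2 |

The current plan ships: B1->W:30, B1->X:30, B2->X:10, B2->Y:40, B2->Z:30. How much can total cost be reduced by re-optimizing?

Current plan cost = 30·9 + 30·2 + 10·5 + 40·2 + 30·2 = 520.
Optimal plan:
  B1–W: 20 × 9 = 180
  B1–X: 40 × 2 = 80
  B2–W: 10 × 9 = 90
  B2–Y: 40 × 2 = 80
  B2–Z: 30 × 2 = 60
Optimal cost = 490.
Saving = 520 − 490 = 30.

30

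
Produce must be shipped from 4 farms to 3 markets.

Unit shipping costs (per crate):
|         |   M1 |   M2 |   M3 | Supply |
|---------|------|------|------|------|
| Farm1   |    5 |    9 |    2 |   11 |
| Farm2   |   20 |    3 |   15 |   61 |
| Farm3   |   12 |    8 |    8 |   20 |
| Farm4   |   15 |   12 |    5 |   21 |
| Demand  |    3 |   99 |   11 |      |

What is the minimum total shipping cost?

A cheapest plan:
  Farm1–M1: 3 × 5 = 15
  Farm1–M2: 8 × 9 = 72
  Farm2–M2: 61 × 3 = 183
  Farm3–M2: 20 × 8 = 160
  Farm4–M2: 10 × 12 = 120
  Farm4–M3: 11 × 5 = 55
Total = 15 + 72 + 183 + 160 + 120 + 55 = 605.

605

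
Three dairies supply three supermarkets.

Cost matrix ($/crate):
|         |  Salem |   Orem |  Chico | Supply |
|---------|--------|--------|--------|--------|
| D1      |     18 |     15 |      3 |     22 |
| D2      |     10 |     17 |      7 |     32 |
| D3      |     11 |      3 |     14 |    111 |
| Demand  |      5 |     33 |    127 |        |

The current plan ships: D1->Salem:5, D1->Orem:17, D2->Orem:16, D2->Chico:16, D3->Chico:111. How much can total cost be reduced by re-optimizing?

Current plan cost = 5·18 + 17·15 + 16·17 + 16·7 + 111·14 = $2283.
Optimal plan:
  D1->Chico: 22 × $3 = $66
  D2->Chico: 32 × $7 = $224
  D3->Salem: 5 × $11 = $55
  D3->Orem: 33 × $3 = $99
  D3->Chico: 73 × $14 = $1022
Optimal cost = $1466.
Saving = 2283 − 1466 = $817.

817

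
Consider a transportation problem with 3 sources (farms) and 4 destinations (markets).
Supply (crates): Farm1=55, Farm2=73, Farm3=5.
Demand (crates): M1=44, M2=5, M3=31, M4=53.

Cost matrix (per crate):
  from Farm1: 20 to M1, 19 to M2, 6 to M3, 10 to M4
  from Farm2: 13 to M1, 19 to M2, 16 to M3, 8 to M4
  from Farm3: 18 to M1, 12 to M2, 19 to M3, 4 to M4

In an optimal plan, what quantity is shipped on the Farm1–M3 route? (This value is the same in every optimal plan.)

31

The minimum-cost plan:
  Farm1–M3: 31 crates
  Farm1–M4: 24 crates
  Farm2–M1: 44 crates
  Farm2–M4: 29 crates
  Farm3–M2: 5 crates
Total cost = 1290.
So Farm1→M3 carries 31 crates.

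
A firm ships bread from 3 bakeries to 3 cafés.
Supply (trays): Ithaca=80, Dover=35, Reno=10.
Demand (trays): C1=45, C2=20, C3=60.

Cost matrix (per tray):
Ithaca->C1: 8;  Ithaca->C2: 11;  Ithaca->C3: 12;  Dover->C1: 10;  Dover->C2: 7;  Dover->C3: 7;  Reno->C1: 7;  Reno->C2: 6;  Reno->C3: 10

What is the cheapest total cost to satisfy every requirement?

1075

An optimal shipping plan:
  Ithaca to C1: 45 trays
  Ithaca to C2: 10 trays
  Ithaca to C3: 25 trays
  Dover to C3: 35 trays
  Reno to C2: 10 trays
Total cost = 1075.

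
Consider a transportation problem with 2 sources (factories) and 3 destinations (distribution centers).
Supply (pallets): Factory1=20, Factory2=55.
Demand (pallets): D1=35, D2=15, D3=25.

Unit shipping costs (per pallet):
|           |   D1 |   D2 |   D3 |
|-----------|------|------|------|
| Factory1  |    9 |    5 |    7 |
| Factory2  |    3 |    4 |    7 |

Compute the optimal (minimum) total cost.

340

An optimal shipping plan:
  Factory1 to D3: 20 pallets
  Factory2 to D1: 35 pallets
  Factory2 to D2: 15 pallets
  Factory2 to D3: 5 pallets
Total cost = 340.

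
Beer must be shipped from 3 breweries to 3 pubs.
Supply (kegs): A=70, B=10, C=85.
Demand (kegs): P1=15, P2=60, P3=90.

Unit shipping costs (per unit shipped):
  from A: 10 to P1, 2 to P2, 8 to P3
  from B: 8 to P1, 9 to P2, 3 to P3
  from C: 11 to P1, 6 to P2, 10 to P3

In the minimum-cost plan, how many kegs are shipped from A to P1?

0

The minimum-cost plan:
  A to P2: 60 × 2 = 120
  A to P3: 10 × 8 = 80
  B to P3: 10 × 3 = 30
  C to P1: 15 × 11 = 165
  C to P3: 70 × 10 = 700
Total cost = 1095.
The route A→P1 is not used.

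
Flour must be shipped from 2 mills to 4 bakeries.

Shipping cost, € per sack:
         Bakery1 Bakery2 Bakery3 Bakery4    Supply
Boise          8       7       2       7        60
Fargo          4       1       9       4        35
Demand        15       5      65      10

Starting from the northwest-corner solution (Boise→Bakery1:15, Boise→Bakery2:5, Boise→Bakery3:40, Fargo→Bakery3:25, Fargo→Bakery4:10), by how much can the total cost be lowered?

230

Current plan cost = 15·8 + 5·7 + 40·2 + 25·9 + 10·4 = €500.
Optimal plan:
  Boise to Bakery3: 60 × €2 = €120
  Fargo to Bakery1: 15 × €4 = €60
  Fargo to Bakery2: 5 × €1 = €5
  Fargo to Bakery3: 5 × €9 = €45
  Fargo to Bakery4: 10 × €4 = €40
Optimal cost = €270.
Saving = 500 − 270 = €230.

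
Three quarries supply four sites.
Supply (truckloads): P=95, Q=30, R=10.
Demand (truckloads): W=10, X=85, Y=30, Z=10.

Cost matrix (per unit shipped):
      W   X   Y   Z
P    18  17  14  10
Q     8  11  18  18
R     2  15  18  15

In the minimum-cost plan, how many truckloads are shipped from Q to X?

30

Optimal shipments:
  P–X: 55 × 17 = 935
  P–Y: 30 × 14 = 420
  P–Z: 10 × 10 = 100
  Q–X: 30 × 11 = 330
  R–W: 10 × 2 = 20
Total cost = 1805.
So Q→X carries 30 truckloads.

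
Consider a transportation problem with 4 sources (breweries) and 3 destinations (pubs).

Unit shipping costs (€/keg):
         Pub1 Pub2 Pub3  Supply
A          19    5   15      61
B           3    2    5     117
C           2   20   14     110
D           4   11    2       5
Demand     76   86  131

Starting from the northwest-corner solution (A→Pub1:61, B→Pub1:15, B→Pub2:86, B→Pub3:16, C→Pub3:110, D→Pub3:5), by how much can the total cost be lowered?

Current plan cost = 61·19 + 15·3 + 86·2 + 16·5 + 110·14 + 5·2 = €3006.
Optimal plan:
  A->Pub2: 61 × €5 = €305
  B->Pub2: 25 × €2 = €50
  B->Pub3: 92 × €5 = €460
  C->Pub1: 76 × €2 = €152
  C->Pub3: 34 × €14 = €476
  D->Pub3: 5 × €2 = €10
Optimal cost = €1453.
Saving = 3006 − 1453 = €1553.

1553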